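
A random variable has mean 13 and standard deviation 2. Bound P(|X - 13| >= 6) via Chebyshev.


k = 6/2 = 3
Chebyshev: P(|X-mu| >= k*sigma) <= 1/k^2 = 1/3^2 = 1/9

1/9


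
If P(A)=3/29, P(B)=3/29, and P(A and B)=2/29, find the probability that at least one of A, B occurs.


P(A∪B) = P(A) + P(B) - P(A∩B)
= 3/29 + 3/29 - 2/29 = 4/29

4/29


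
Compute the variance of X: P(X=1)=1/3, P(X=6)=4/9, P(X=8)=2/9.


E[X] = 43/9, E[X^2] = 275/9
Var(X) = E[X^2] - (E[X])^2 = 275/9 - (43/9)^2 = 626/81

626/81


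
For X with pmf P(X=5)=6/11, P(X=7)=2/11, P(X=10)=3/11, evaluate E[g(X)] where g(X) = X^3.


E[X^3] = sum(g(x)*P(x))
= 125*6/11 + 343*2/11 + 1000*3/11
= 4436/11

4436/11


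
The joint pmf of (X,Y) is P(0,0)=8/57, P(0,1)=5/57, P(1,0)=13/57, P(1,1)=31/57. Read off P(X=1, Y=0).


Read from table: P(X=1, Y=0) = 13/57

13/57


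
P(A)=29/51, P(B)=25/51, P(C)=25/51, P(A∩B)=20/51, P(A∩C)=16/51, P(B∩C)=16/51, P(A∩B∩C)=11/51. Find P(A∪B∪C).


P(A∪B∪C) = P(A)+P(B)+P(C) - P(AB)-P(AC)-P(BC) + P(ABC)
= 29/51+25/51+25/51 - 20/51-16/51-16/51 + 11/51
= 38/51

38/51


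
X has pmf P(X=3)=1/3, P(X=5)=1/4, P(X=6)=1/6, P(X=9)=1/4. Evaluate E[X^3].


E[X^3] = sum(x^3 * P(x))
= 27*1/3 + 125*1/4 + 216*1/6 + 729*1/4
= 517/2

517/2


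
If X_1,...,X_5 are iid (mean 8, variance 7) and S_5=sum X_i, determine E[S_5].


E[S_n] = n*E[X_1] = 5*8 = 40

40


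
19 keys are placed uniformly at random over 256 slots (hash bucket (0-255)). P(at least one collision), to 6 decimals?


P(all different) = prod((256-i)/256 for i=0..18) = 0.504258
P(at least one match) = 1 - 0.504258 = 0.495742

0.495742


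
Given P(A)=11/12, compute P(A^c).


P(A') = 1 - P(A) = 1 - 11/12 = 1/12

1/12


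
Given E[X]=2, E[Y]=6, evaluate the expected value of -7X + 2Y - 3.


E[-7X + 2Y - 3] = -7*E[X] + 2*E[Y] - 3
= (-7)*(2) + (2)*(6) + (-3)
= -14 + 12 - 3 = -5

-5


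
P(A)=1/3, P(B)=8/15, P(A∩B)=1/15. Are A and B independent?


P(A)*P(B) = 1/3*8/15 = 8/45
P(A∩B) = 1/15 != 8/45, so not independent

No, A and B are not independent


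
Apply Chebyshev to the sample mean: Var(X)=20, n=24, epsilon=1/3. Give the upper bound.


Var(Xbar) = Var(X)/n = 20/24
Chebyshev: P(|Xbar-mu| >= 1/3) <= Var(Xbar)/(1/3)^2 = (5/6)/(1/9) = 15/2
Bound exceeds 1, so trivial bound: 1

1


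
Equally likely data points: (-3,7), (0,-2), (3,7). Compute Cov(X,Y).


E[X]=0, E[Y]=4, E[XY]=0
Cov(X,Y) = E[XY] - E[X]E[Y] = 0 - 0*4 = 0

0


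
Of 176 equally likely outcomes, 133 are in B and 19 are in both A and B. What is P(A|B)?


P(A|B) = P(A∩B)/P(B) = (19/176)/(133/176) = 19/133 = 1/7

1/7


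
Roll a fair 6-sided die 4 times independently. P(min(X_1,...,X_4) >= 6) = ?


P(min >= 6) = P(all X_i >= 6) = (P(X_1 >= 6))^4
= (1/6)^4 = 1/1296

1/1296


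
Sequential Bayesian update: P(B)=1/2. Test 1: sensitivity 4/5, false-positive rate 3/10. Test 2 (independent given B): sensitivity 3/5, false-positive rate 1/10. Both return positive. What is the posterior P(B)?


After test 1: P(+) = 4/5*1/2 + 3/10*1/2 = 11/20
P(B|+) = (2/5)/(11/20) = 8/11
After test 2 (use post1 as new prior): P(+) = 3/5*8/11 + 1/10*3/11 = 51/110
P(B|+,+) = (24/55)/(51/110) = 16/17

16/17


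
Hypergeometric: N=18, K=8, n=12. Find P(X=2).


P(X=2) = C(8,2)*C(10,10) / C(18,12)
= 28*1 / 18564
= 28/18564 = 1/663

1/663


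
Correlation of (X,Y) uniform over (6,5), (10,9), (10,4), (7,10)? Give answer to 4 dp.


Cov(X,Y) = -0.2500, Var(X) = 3.1875, Var(Y) = 6.5000
rho = Cov/(sqrt(VarX)*sqrt(VarY)) = -0.0549

-0.0549


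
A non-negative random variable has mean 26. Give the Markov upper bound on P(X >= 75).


Markov: P(X >= a) <= E[X]/a
P(X >= 75) <= 26/75

26/75


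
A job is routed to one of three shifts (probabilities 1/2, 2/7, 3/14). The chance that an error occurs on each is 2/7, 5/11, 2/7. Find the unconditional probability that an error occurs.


P(A) = P(A|B1)P(B1) + P(A|B2)P(B2) + P(A|B3)P(B3)
= 2/7*1/2 + 5/11*2/7 + 2/7*3/14
= 1/7 + 10/77 + 3/49 = 180/539

180/539


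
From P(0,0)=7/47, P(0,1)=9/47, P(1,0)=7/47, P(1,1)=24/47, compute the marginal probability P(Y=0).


P(Y=0) = P(0,0)+P(1,0) = 7/47 + 7/47 = 14/47

14/47


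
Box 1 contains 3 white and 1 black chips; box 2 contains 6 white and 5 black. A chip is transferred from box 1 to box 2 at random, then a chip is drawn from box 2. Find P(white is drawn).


P(transfer white) = 3/4; P(transfer black) = 1/4
If white transferred: Urn II has 7 white of 12, so P(white|white moved) = 7/12
If black transferred: Urn II has 6 white of 12, so P(white|black moved) = 1/2
By total probability: P(white) = 3/4*7/12 + 1/4*1/2 = 9/16

9/16


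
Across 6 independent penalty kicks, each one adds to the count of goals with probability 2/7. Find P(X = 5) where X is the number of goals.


P(X=5) = C(6,5) * p^5 * (1-p)^1
= 6 * 32/16807 * 5/7
= 960/117649

960/117649


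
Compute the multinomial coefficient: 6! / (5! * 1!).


6! = 720
Denominator: 5!=120 * 1!=1
Coefficient = 720 / 120 = 6

6


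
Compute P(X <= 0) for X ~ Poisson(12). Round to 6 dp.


P(X<=0) = e^(-12)*12^0/0!
≈ 0.0000061442
≈ 0.000006

0.000006


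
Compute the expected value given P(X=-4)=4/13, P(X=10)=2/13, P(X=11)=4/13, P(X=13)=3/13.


E[X] = sum(x * P(x))
= -4*4/13 + 10*2/13 + 11*4/13 + 13*3/13
= 87/13

87/13


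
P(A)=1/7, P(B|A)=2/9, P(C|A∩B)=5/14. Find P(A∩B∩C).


P(A∩B∩C) = P(A) * P(B|A) * P(C|A∩B)
= 1/7 * 2/9 * 5/14
= 2/63 * 5/14 = 5/441

5/441


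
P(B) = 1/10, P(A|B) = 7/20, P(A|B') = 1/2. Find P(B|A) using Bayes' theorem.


P(A) = P(A|B)P(B) + P(A|B')P(B') = 7/20*1/10 + 1/2*9/10 = 97/200
P(B|A) = P(A|B)P(B)/P(A) = (7/200)/(97/200) = 7/97

7/97


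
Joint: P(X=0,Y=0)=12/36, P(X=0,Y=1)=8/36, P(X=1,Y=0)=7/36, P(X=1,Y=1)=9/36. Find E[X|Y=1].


P(Y=1) = 17/36
E[X|Y=1] = (0*8 + 1*9)/17 = 9/17

9/17


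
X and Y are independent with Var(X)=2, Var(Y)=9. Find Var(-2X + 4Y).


Independence => Cov(X,Y)=0
Var(-2X + 4Y) = (-2)^2*Var(X) + 4^2*Var(Y)
= 4*2 + 16*9 = 152

152


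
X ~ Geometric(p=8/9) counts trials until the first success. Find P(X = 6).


P(X=6) = (1-p)^5 * p = (1/9)^5 * 8/9
= 1/59049 * 8/9 = 8/531441

8/531441


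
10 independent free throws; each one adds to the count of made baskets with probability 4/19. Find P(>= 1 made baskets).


P(at least one) = 1 - P(none)
P(none) = (1 - 4/19)^10 = (15/19)^10 = 576650390625/6131066257801
P(at least one) = 1 - 576650390625/6131066257801 = 5554415867176/6131066257801

5554415867176/6131066257801


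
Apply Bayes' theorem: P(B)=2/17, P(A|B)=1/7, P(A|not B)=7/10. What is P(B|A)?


P(A) = P(A|B)P(B) + P(A|B')P(B') = 1/7*2/17 + 7/10*15/17 = 151/238
P(B|A) = P(A|B)P(B)/P(A) = (2/119)/(151/238) = 4/151

4/151


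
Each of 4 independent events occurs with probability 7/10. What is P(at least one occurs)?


P(at least one) = 1 - P(none)
P(none) = (1 - 7/10)^4 = (3/10)^4 = 81/10000
P(at least one) = 1 - 81/10000 = 9919/10000

9919/10000


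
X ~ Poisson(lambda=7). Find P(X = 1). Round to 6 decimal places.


P(X=1) = e^(-7) * 7^1 / 1!
≈ 0.0009118819656 * 7 / 1
≈ 0.006383

0.006383


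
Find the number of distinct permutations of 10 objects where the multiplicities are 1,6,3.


10! = 3628800
Denominator: 1!=1 * 6!=720 * 3!=6
Coefficient = 3628800 / 4320 = 840

840


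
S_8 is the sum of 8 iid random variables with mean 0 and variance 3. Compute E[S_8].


E[S_n] = n*E[X_1] = 8*0 = 0

0


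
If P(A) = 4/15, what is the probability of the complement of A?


P(A') = 1 - P(A) = 1 - 4/15 = 11/15

11/15


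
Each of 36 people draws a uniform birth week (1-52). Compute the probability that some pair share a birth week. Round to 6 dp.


P(all different) = prod((52-i)/52 for i=0..35) = 0.000000
P(at least one match) = 1 - 0.000000 = 1.000000

1.000000


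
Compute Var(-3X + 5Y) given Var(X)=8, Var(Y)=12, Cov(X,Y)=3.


Var(-3X + 5Y) = (-3)^2*Var(X) + 5^2*Var(Y) + 2*(-3)*5*Cov(X,Y)
= 9*8 + 25*12 - 30*3
= 72 + 300 - 90 = 282

282


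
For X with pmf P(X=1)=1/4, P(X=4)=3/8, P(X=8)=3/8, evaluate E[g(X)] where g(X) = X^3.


E[X^3] = sum(g(x)*P(x))
= 1*1/4 + 64*3/8 + 512*3/8
= 865/4

865/4


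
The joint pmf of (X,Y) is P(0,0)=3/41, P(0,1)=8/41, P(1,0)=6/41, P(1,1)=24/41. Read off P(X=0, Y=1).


Read from table: P(X=0, Y=1) = 8/41

8/41


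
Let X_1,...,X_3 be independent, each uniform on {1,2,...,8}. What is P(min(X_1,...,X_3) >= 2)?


P(min >= 2) = P(all X_i >= 2) = (P(X_1 >= 2))^3
= (7/8)^3 = 343/512

343/512


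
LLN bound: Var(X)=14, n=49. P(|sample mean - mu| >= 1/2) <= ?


Var(Xbar) = Var(X)/n = 14/49
Chebyshev: P(|Xbar-mu| >= 1/2) <= Var(Xbar)/(1/2)^2 = (2/7)/(1/4) = 8/7
Bound exceeds 1, so trivial bound: 1

1


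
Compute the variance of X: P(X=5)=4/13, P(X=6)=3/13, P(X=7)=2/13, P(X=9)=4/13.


E[X] = 88/13, E[X^2] = 630/13
Var(X) = E[X^2] - (E[X])^2 = 630/13 - (88/13)^2 = 446/169

446/169


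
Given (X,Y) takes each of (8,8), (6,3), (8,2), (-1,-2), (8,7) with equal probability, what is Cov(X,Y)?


E[X]=29/5, E[Y]=18/5, E[XY]=156/5
Cov(X,Y) = E[XY] - E[X]E[Y] = 156/5 - 29/5*18/5 = 258/25

258/25


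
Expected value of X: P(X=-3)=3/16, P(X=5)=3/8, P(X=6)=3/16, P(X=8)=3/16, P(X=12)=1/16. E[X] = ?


E[X] = sum(x * P(x))
= -3*3/16 + 5*3/8 + 6*3/16 + 8*3/16 + 12*1/16
= 75/16

75/16


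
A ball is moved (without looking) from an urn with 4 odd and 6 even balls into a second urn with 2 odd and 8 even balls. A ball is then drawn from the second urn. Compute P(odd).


P(transfer odd) = 4/10 = 2/5; P(transfer even) = 3/5
If odd transferred: Urn II has 3 odd of 11, so P(odd|odd moved) = 3/11
If even transferred: Urn II has 2 odd of 11, so P(odd|even moved) = 2/11
By total probability: P(odd) = 2/5*3/11 + 3/5*2/11 = 12/55

12/55


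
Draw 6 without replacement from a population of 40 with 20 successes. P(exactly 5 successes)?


P(X=5) = C(20,5)*C(20,1) / C(40,6)
= 15504*20 / 3838380
= 310080/3838380 = 272/3367

272/3367


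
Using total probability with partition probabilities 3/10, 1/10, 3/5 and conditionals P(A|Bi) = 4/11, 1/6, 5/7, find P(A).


P(A) = P(A|B1)P(B1) + P(A|B2)P(B2) + P(A|B3)P(B3)
= 4/11*3/10 + 1/6*1/10 + 5/7*3/5
= 6/55 + 1/60 + 3/7 = 2561/4620

2561/4620


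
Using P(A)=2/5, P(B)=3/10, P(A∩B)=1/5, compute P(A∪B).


P(A∪B) = P(A) + P(B) - P(A∩B)
= 2/5 + 3/10 - 1/5 = 1/2

1/2


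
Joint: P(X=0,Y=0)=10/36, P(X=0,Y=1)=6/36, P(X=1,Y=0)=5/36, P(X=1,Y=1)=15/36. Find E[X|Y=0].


P(Y=0) = 15/36
E[X|Y=0] = (0*10 + 1*5)/15 = 5/15 = 1/3

1/3


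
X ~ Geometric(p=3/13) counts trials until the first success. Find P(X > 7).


P(X > 7) = P(first 7 trials all fail) = (1-p)^7 = (10/13)^7 = 10000000/62748517

10000000/62748517


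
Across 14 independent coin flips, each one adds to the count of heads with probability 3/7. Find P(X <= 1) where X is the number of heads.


P(X<=1) = P(X=0) + P(X=1)
= 268435456/678223072849 + 402653184/96889010407
= 3087007744/678223072849

3087007744/678223072849


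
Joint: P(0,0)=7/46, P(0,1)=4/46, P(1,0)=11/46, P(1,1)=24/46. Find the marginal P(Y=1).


P(Y=1) = P(0,1)+P(1,1) = 4/46 + 24/46 = 28/46 = 14/23

14/23


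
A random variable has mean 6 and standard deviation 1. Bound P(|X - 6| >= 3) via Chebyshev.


k = 3/1 = 3
Chebyshev: P(|X-mu| >= k*sigma) <= 1/k^2 = 1/3^2 = 1/9

1/9


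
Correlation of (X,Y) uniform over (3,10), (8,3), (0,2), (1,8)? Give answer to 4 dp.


Cov(X,Y) = -1.7500, Var(X) = 9.5000, Var(Y) = 11.1875
rho = Cov/(sqrt(VarX)*sqrt(VarY)) = -0.1697

-0.1697


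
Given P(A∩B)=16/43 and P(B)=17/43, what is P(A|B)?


P(A|B) = P(A∩B)/P(B) = (32/86)/(34/86) = 32/34 = 16/17

16/17


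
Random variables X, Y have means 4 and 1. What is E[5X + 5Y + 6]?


E[5X + 5Y + 6] = 5*E[X] + 5*E[Y] + 6
= (5)*(4) + (5)*(1) + (6)
= 20 + 5 + 6 = 31

31


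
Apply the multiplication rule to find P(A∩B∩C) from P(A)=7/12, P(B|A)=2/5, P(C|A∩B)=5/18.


P(A∩B∩C) = P(A) * P(B|A) * P(C|A∩B)
= 7/12 * 2/5 * 5/18
= 7/30 * 5/18 = 7/108

7/108


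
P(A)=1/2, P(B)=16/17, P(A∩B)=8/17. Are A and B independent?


P(A)*P(B) = 1/2*16/17 = 8/17
P(A∩B) = 8/17, which equals P(A)P(B), so independent

Yes, A and B are independent


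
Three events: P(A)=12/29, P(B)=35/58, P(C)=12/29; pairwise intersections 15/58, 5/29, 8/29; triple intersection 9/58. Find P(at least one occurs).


P(A∪B∪C) = P(A)+P(B)+P(C) - P(AB)-P(AC)-P(BC) + P(ABC)
= 12/29+35/58+12/29 - 15/58-5/29-8/29 + 9/58
= 51/58

51/58


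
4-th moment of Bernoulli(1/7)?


For Bernoulli: X in {0,1}
E[X^4] = 0^4*(1-1/7) + 1^4*1/7 = 1/7

1/7


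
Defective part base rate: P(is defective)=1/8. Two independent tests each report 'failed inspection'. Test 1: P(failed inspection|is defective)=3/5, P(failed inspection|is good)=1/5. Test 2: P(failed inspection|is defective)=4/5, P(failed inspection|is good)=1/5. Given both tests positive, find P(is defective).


After test 1: P(+) = 3/5*1/8 + 1/5*7/8 = 1/4
P(B|+) = (3/40)/(1/4) = 3/10
After test 2 (use post1 as new prior): P(+) = 4/5*3/10 + 1/5*7/10 = 19/50
P(B|+,+) = (6/25)/(19/50) = 12/19

12/19


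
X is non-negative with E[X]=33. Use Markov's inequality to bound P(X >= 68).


Markov: P(X >= a) <= E[X]/a
P(X >= 68) <= 33/68

33/68


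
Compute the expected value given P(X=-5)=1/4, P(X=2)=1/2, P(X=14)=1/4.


E[X] = sum(x * P(x))
= -5*1/4 + 2*1/2 + 14*1/4
= 13/4

13/4


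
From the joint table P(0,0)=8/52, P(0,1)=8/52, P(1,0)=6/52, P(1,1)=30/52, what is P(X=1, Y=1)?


Read from table: P(X=1, Y=1) = 30/52 = 15/26

15/26


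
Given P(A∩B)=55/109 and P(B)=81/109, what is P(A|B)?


P(A|B) = P(A∩B)/P(B) = (55/109)/(81/109) = 55/81

55/81


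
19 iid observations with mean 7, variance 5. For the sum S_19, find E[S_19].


E[S_n] = n*E[X_1] = 19*7 = 133

133


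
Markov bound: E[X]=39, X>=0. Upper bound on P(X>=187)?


Markov: P(X >= a) <= E[X]/a
P(X >= 187) <= 39/187

39/187


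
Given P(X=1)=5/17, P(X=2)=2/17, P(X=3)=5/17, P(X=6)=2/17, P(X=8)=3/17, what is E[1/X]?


E[1/X] = sum(g(x)*P(x))
= 1*5/17 + 1/2*2/17 + 1/3*5/17 + 1/6*2/17 + 1/8*3/17
= 67/136

67/136


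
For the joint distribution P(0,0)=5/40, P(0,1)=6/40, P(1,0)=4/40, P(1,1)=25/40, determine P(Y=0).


P(Y=0) = P(0,0)+P(1,0) = 5/40 + 4/40 = 9/40

9/40


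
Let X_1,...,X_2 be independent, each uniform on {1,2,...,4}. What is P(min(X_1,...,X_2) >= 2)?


P(min >= 2) = P(all X_i >= 2) = (P(X_1 >= 2))^2
= (3/4)^2 = 9/16

9/16


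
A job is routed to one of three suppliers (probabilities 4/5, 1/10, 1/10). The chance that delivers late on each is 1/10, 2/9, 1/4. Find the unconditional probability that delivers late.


P(A) = P(A|B1)P(B1) + P(A|B2)P(B2) + P(A|B3)P(B3)
= 1/10*4/5 + 2/9*1/10 + 1/4*1/10
= 2/25 + 1/45 + 1/40 = 229/1800

229/1800


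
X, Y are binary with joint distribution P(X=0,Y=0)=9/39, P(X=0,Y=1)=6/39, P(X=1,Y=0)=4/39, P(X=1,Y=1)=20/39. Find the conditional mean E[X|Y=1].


P(Y=1) = 26/39
E[X|Y=1] = (0*6 + 1*20)/26 = 20/26 = 10/13

10/13


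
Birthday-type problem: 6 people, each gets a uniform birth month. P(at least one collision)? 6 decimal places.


P(all different) = prod((12-i)/12 for i=0..5) = 0.222801
P(at least one match) = 1 - 0.222801 = 0.777199

0.777199


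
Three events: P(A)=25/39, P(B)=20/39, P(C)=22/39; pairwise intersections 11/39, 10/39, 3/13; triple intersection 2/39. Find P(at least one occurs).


P(A∪B∪C) = P(A)+P(B)+P(C) - P(AB)-P(AC)-P(BC) + P(ABC)
= 25/39+20/39+22/39 - 11/39-10/39-3/13 + 2/39
= 1

1


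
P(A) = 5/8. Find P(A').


P(A') = 1 - P(A) = 1 - 5/8 = 3/8

3/8


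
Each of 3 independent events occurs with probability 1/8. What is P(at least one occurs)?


P(at least one) = 1 - P(none)
P(none) = (1 - 1/8)^3 = (7/8)^3 = 343/512
P(at least one) = 1 - 343/512 = 169/512

169/512


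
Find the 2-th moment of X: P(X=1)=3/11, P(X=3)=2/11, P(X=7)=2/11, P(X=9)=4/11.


E[X^2] = sum(x^2 * P(x))
= 1*3/11 + 9*2/11 + 49*2/11 + 81*4/11
= 443/11

443/11


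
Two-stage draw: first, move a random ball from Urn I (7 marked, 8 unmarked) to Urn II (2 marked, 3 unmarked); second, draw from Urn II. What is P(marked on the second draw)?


P(transfer marked) = 7/15; P(transfer unmarked) = 8/15
If marked transferred: Urn II has 3 marked of 6, so P(marked|marked moved) = 1/2
If unmarked transferred: Urn II has 2 marked of 6, so P(marked|unmarked moved) = 1/3
By total probability: P(marked) = 7/15*1/2 + 8/15*1/3 = 37/90

37/90


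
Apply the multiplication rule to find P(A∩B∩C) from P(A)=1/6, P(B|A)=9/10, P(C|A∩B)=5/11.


P(A∩B∩C) = P(A) * P(B|A) * P(C|A∩B)
= 1/6 * 9/10 * 5/11
= 3/20 * 5/11 = 3/44

3/44


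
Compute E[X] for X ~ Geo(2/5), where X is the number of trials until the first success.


For geometric (trials until first success), E[X] = 1/p = 1/(2/5) = 5/2

5/2


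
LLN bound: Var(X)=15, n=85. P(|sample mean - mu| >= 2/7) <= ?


Var(Xbar) = Var(X)/n = 15/85
Chebyshev: P(|Xbar-mu| >= 2/7) <= Var(Xbar)/(2/7)^2 = (3/17)/(4/49) = 147/68
Bound exceeds 1, so trivial bound: 1

1


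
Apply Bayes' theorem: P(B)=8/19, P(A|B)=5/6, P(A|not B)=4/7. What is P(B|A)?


P(A) = P(A|B)P(B) + P(A|B')P(B') = 5/6*8/19 + 4/7*11/19 = 272/399
P(B|A) = P(A|B)P(B)/P(A) = (20/57)/(272/399) = 35/68

35/68


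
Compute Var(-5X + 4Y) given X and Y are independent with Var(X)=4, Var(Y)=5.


Independence => Cov(X,Y)=0
Var(-5X + 4Y) = (-5)^2*Var(X) + 4^2*Var(Y)
= 25*4 + 16*5 = 180

180


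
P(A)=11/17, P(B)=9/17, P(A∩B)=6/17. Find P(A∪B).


P(A∪B) = P(A) + P(B) - P(A∩B)
= 11/17 + 9/17 - 6/17 = 14/17

14/17


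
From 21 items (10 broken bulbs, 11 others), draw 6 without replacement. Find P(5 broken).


P(X=5) = C(10,5)*C(11,1) / C(21,6)
= 252*11 / 54264
= 2772/54264 = 33/646

33/646


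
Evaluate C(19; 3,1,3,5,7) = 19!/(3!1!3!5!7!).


19! = 121645100408832000
Denominator: 3!=6 * 1!=1 * 3!=6 * 5!=120 * 7!=5040
Coefficient = 121645100408832000 / 21772800 = 5587021440

5587021440


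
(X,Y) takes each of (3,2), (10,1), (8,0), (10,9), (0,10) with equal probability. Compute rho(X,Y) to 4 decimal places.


Cov(X,Y) = -6.0800, Var(X) = 16.1600, Var(Y) = 17.8400
rho = Cov/(sqrt(VarX)*sqrt(VarY)) = -0.3581

-0.3581


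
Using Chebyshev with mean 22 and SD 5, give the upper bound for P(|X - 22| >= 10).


k = 10/5 = 2
Chebyshev: P(|X-mu| >= k*sigma) <= 1/k^2 = 1/2^2 = 1/4

1/4


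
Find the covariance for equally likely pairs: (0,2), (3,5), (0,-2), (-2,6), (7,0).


E[X]=8/5, E[Y]=11/5, E[XY]=3/5
Cov(X,Y) = E[XY] - E[X]E[Y] = 3/5 - 8/5*11/5 = -73/25

-73/25


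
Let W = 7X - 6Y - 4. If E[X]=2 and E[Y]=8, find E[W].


E[7X - 6Y - 4] = 7*E[X] - 6*E[Y] - 4
= (7)*(2) + (-6)*(8) + (-4)
= 14 - 48 - 4 = -38

-38


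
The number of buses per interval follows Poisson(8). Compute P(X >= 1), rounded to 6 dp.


P(X>=1) = 1 - P(X<=0) = 1 - (e^(-8)*8^0/0!)
≈ 1 - 0.0003354626 = 0.9996645374
≈ 0.999665

0.999665


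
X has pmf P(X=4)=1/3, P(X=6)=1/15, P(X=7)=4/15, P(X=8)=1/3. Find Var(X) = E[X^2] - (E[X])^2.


E[X] = 94/15, E[X^2] = 632/15
Var(X) = E[X^2] - (E[X])^2 = 632/15 - (94/15)^2 = 644/225

644/225


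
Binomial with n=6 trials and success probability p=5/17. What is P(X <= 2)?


P(X<=2) = P(X=0) + P(X=1) + P(X=2)
= 2985984/24137569 + 7464960/24137569 + 7776000/24137569
= 18226944/24137569

18226944/24137569


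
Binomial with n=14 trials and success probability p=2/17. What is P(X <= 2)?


P(X<=2) = P(X=0) + P(X=1) + P(X=2)
= 29192926025390625/168377826559400929 + 54493461914062500/168377826559400929 + 47227666992187500/168377826559400929
= 130914054931640625/168377826559400929

130914054931640625/168377826559400929


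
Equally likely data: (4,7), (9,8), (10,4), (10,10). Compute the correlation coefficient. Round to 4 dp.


Cov(X,Y) = 0.1875, Var(X) = 6.1875, Var(Y) = 4.6875
rho = Cov/(sqrt(VarX)*sqrt(VarY)) = 0.0348

0.0348


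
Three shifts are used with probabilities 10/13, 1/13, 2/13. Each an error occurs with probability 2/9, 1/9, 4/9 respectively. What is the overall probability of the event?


P(A) = P(A|B1)P(B1) + P(A|B2)P(B2) + P(A|B3)P(B3)
= 2/9*10/13 + 1/9*1/13 + 4/9*2/13
= 20/117 + 1/117 + 8/117 = 29/117

29/117


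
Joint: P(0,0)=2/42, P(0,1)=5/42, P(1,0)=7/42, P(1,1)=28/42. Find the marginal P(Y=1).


P(Y=1) = P(0,1)+P(1,1) = 5/42 + 28/42 = 33/42 = 11/14

11/14


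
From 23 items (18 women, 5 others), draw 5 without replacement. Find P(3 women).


P(X=3) = C(18,3)*C(5,2) / C(23,5)
= 816*10 / 33649
= 8160/33649

8160/33649


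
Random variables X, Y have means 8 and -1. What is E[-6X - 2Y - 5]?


E[-6X - 2Y - 5] = -6*E[X] - 2*E[Y] - 5
= (-6)*(8) + (-2)*(-1) + (-5)
= -48 + 2 - 5 = -51

-51


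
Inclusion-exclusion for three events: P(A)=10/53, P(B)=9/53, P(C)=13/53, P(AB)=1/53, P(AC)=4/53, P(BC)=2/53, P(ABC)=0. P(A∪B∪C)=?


P(A∪B∪C) = P(A)+P(B)+P(C) - P(AB)-P(AC)-P(BC) + P(ABC)
= 10/53+9/53+13/53 - 1/53-4/53-2/53 + 0
= 25/53

25/53


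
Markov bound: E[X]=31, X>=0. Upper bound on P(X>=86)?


Markov: P(X >= a) <= E[X]/a
P(X >= 86) <= 31/86

31/86


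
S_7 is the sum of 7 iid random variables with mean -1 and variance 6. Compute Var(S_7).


By independence, Var(S_n) = n*Var(X_1) = 7*6 = 42

42


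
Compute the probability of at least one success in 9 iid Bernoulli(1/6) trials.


P(at least one) = 1 - P(none)
P(none) = (1 - 1/6)^9 = (5/6)^9 = 1953125/10077696
P(at least one) = 1 - 1953125/10077696 = 8124571/10077696

8124571/10077696


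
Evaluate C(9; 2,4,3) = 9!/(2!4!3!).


9! = 362880
Denominator: 2!=2 * 4!=24 * 3!=6
Coefficient = 362880 / 288 = 1260

1260


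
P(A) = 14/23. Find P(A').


P(A') = 1 - P(A) = 1 - 14/23 = 9/23

9/23


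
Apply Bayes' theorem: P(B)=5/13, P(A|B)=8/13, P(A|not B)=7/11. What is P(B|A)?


P(A) = P(A|B)P(B) + P(A|B')P(B') = 8/13*5/13 + 7/11*8/13 = 1168/1859
P(B|A) = P(A|B)P(B)/P(A) = (40/169)/(1168/1859) = 55/146

55/146


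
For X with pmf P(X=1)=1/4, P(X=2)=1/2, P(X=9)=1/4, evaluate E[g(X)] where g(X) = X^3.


E[X^3] = sum(g(x)*P(x))
= 1*1/4 + 8*1/2 + 729*1/4
= 373/2

373/2


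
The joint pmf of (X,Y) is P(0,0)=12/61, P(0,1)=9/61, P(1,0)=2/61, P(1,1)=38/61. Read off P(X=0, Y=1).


Read from table: P(X=0, Y=1) = 9/61

9/61


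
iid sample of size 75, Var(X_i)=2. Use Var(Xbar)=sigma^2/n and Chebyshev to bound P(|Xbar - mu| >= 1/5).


Var(Xbar) = Var(X)/n = 2/75
Chebyshev: P(|Xbar-mu| >= 1/5) <= Var(Xbar)/(1/5)^2 = (2/75)/(1/25) = 2/3

2/3


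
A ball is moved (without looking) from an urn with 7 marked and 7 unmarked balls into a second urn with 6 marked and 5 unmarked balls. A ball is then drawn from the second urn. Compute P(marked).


P(transfer marked) = 7/14 = 1/2; P(transfer unmarked) = 1/2
If marked transferred: Urn II has 7 marked of 12, so P(marked|marked moved) = 7/12
If unmarked transferred: Urn II has 6 marked of 12, so P(marked|unmarked moved) = 1/2
By total probability: P(marked) = 1/2*7/12 + 1/2*1/2 = 13/24

13/24


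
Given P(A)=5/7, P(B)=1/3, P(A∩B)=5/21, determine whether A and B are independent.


P(A)*P(B) = 5/7*1/3 = 5/21
P(A∩B) = 5/21, which equals P(A)P(B), so independent

Yes, A and B are independent


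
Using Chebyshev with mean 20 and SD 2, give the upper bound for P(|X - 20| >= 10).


k = 10/2 = 5
Chebyshev: P(|X-mu| >= k*sigma) <= 1/k^2 = 1/5^2 = 1/25

1/25


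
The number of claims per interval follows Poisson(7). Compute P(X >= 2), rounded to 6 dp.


P(X>=2) = 1 - P(X<=1) = 1 - (e^(-7)*7^0/0! + e^(-7)*7^1/1!)
≈ 1 - (0.0009118820 + 0.0063831738)
= 1 - 0.0072950558 = 0.9927049442
≈ 0.992705

0.992705


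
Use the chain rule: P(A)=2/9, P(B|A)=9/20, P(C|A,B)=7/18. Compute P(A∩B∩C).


P(A∩B∩C) = P(A) * P(B|A) * P(C|A∩B)
= 2/9 * 9/20 * 7/18
= 1/10 * 7/18 = 7/180

7/180


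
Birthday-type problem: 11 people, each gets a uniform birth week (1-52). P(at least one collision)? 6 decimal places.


P(all different) = prod((52-i)/52 for i=0..10) = 0.320762
P(at least one match) = 1 - 0.320762 = 0.679238

0.679238


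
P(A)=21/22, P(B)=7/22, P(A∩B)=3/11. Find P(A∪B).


P(A∪B) = P(A) + P(B) - P(A∩B)
= 21/22 + 7/22 - 3/11 = 1

1


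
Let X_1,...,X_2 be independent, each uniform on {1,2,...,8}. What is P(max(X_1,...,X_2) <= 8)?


P(max <= 8) = P(all X_i <= 8) = (P(X_1 <= 8))^2
= (8/8)^2 = 1^2 = 1

1


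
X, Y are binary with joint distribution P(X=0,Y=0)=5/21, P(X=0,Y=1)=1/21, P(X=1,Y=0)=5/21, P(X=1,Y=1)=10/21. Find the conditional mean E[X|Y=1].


P(Y=1) = 11/21
E[X|Y=1] = (0*1 + 1*10)/11 = 10/11

10/11


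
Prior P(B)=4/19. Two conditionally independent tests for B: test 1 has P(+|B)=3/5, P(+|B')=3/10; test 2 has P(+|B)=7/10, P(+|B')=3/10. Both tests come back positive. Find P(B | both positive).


After test 1: P(+) = 3/5*4/19 + 3/10*15/19 = 69/190
P(B|+) = (12/95)/(69/190) = 8/23
After test 2 (use post1 as new prior): P(+) = 7/10*8/23 + 3/10*15/23 = 101/230
P(B|+,+) = (28/115)/(101/230) = 56/101

56/101


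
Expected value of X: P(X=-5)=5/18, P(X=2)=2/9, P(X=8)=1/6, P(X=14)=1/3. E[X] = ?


E[X] = sum(x * P(x))
= -5*5/18 + 2*2/9 + 8*1/6 + 14*1/3
= 91/18

91/18


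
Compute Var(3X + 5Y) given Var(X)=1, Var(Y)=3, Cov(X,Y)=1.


Var(3X + 5Y) = 3^2*Var(X) + 5^2*Var(Y) + 2*3*5*Cov(X,Y)
= 9*1 + 25*3 + 30*1
= 9 + 75 + 30 = 114

114


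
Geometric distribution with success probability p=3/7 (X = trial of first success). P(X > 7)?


P(X > 7) = P(first 7 trials all fail) = (1-p)^7 = (4/7)^7 = 16384/823543

16384/823543


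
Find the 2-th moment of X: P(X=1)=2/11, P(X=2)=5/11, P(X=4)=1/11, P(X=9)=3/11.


E[X^2] = sum(x^2 * P(x))
= 1*2/11 + 4*5/11 + 16*1/11 + 81*3/11
= 281/11

281/11


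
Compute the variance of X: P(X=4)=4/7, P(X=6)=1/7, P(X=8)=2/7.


E[X] = 38/7, E[X^2] = 228/7
Var(X) = E[X^2] - (E[X])^2 = 228/7 - (38/7)^2 = 152/49

152/49


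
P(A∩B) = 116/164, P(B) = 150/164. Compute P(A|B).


P(A|B) = P(A∩B)/P(B) = (116/164)/(150/164) = 116/150 = 58/75

58/75


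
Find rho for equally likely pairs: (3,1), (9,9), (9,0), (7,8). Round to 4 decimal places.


Cov(X,Y) = 3.5000, Var(X) = 6.0000, Var(Y) = 16.2500
rho = Cov/(sqrt(VarX)*sqrt(VarY)) = 0.3545

0.3545


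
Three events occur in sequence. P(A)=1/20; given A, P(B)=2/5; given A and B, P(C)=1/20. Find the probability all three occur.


P(A∩B∩C) = P(A) * P(B|A) * P(C|A∩B)
= 1/20 * 2/5 * 1/20
= 1/50 * 1/20 = 1/1000

1/1000


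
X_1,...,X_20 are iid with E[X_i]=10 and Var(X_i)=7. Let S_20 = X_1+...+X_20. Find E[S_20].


E[S_n] = n*E[X_1] = 20*10 = 200

200


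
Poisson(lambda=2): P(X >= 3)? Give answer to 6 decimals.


P(X>=3) = 1 - P(X<=2) = 1 - (e^(-2)*2^0/0! + e^(-2)*2^1/1! + e^(-2)*2^2/2!)
≈ 1 - (0.1353352832 + 0.2706705665 + 0.2706705665)
= 1 - 0.6766764162 = 0.3233235838
≈ 0.323324

0.323324


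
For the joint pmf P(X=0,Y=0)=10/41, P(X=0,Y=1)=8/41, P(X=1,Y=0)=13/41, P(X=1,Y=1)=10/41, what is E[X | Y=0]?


P(Y=0) = 23/41
E[X|Y=0] = (0*10 + 1*13)/23 = 13/23

13/23


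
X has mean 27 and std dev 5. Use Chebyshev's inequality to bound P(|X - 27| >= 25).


k = 25/5 = 5
Chebyshev: P(|X-mu| >= k*sigma) <= 1/k^2 = 1/5^2 = 1/25

1/25


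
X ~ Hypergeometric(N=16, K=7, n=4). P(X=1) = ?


P(X=1) = C(7,1)*C(9,3) / C(16,4)
= 7*84 / 1820
= 588/1820 = 21/65

21/65


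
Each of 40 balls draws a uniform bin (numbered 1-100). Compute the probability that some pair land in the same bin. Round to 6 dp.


P(all different) = prod((100-i)/100 for i=0..39) = 0.000112
P(at least one match) = 1 - 0.000112 = 0.999888

0.999888


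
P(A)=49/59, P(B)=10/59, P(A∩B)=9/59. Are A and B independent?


P(A)*P(B) = 49/59*10/59 = 490/3481
P(A∩B) = 9/59 != 490/3481, so not independent

No, A and B are not independent


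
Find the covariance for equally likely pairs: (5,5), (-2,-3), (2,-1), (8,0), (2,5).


E[X]=3, E[Y]=6/5, E[XY]=39/5
Cov(X,Y) = E[XY] - E[X]E[Y] = 39/5 - 3*6/5 = 21/5

21/5


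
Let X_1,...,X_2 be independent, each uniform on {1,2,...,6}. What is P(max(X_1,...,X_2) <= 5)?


P(max <= 5) = P(all X_i <= 5) = (P(X_1 <= 5))^2
= (5/6)^2 = 25/36

25/36


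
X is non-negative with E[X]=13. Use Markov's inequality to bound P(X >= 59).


Markov: P(X >= a) <= E[X]/a
P(X >= 59) <= 13/59

13/59


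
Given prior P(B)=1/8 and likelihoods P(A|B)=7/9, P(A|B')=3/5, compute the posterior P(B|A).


P(A) = P(A|B)P(B) + P(A|B')P(B') = 7/9*1/8 + 3/5*7/8 = 28/45
P(B|A) = P(A|B)P(B)/P(A) = (7/72)/(28/45) = 5/32

5/32


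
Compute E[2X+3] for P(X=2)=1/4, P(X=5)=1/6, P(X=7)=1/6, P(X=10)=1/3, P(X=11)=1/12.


E[2X+3] = sum(g(x)*P(x))
= 7*1/4 + 13*1/6 + 17*1/6 + 23*1/3 + 25*1/12
= 33/2

33/2


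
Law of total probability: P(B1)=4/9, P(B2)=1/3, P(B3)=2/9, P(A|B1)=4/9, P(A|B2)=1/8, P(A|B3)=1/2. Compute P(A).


P(A) = P(A|B1)P(B1) + P(A|B2)P(B2) + P(A|B3)P(B3)
= 4/9*4/9 + 1/8*1/3 + 1/2*2/9
= 16/81 + 1/24 + 1/9 = 227/648

227/648


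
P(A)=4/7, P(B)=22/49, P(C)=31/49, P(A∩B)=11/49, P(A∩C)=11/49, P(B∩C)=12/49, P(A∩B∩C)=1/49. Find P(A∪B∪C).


P(A∪B∪C) = P(A)+P(B)+P(C) - P(AB)-P(AC)-P(BC) + P(ABC)
= 4/7+22/49+31/49 - 11/49-11/49-12/49 + 1/49
= 48/49

48/49


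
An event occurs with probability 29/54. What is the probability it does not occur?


P(A') = 1 - P(A) = 1 - 29/54 = 25/54

25/54


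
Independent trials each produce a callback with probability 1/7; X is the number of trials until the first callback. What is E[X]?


For geometric (trials until first success), E[X] = 1/p = 1/(1/7) = 7

7


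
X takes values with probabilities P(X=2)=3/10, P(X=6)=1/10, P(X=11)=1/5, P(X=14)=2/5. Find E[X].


E[X] = sum(x * P(x))
= 2*3/10 + 6*1/10 + 11*1/5 + 14*2/5
= 9

9


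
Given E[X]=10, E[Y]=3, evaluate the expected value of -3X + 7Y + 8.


E[-3X + 7Y + 8] = -3*E[X] + 7*E[Y] + 8
= (-3)*(10) + (7)*(3) + (8)
= -30 + 21 + 8 = -1

-1


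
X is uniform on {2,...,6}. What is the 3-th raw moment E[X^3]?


E[X^3] = (1/5) * sum(x^3 for x=2..6)
= 440/5 = 88

88


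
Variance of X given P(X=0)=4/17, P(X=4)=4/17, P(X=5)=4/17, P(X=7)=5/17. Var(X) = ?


E[X] = 71/17, E[X^2] = 409/17
Var(X) = E[X^2] - (E[X])^2 = 409/17 - (71/17)^2 = 1912/289

1912/289


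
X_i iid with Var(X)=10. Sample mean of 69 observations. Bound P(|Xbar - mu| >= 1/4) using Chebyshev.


Var(Xbar) = Var(X)/n = 10/69
Chebyshev: P(|Xbar-mu| >= 1/4) <= Var(Xbar)/(1/4)^2 = (10/69)/(1/16) = 160/69
Bound exceeds 1, so trivial bound: 1

1


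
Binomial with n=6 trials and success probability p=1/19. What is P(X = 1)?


P(X=1) = C(6,1) * p^1 * (1-p)^5
= 6 * 1/19 * 1889568/2476099
= 11337408/47045881

11337408/47045881


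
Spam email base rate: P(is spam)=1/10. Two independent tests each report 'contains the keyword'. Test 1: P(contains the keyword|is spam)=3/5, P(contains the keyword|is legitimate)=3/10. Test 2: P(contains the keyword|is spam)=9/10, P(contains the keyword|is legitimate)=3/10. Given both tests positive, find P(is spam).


After test 1: P(+) = 3/5*1/10 + 3/10*9/10 = 33/100
P(B|+) = (3/50)/(33/100) = 2/11
After test 2 (use post1 as new prior): P(+) = 9/10*2/11 + 3/10*9/11 = 9/22
P(B|+,+) = (9/55)/(9/22) = 2/5

2/5


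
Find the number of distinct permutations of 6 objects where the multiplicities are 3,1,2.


6! = 720
Denominator: 3!=6 * 1!=1 * 2!=2
Coefficient = 720 / 12 = 60

60


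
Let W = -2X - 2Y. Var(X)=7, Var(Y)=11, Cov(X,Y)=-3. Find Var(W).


Var(-2X - 2Y) = (-2)^2*Var(X) + (-2)^2*Var(Y) + 2*(-2)*(-2)*Cov(X,Y)
= 4*7 + 4*11 + 8*(-3)
= 28 + 44 - 24 = 48

48


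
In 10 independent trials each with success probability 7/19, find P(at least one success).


P(at least one) = 1 - P(none)
P(none) = (1 - 7/19)^10 = (12/19)^10 = 61917364224/6131066257801
P(at least one) = 1 - 61917364224/6131066257801 = 6069148893577/6131066257801

6069148893577/6131066257801


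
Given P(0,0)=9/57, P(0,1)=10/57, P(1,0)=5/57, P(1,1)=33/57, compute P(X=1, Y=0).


Read from table: P(X=1, Y=0) = 5/57

5/57


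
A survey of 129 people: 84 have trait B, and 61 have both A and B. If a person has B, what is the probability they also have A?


P(A|B) = P(A∩B)/P(B) = (61/129)/(84/129) = 61/84

61/84


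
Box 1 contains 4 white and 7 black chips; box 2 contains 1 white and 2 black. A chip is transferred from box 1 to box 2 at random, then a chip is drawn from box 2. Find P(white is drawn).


P(transfer white) = 4/11; P(transfer black) = 7/11
If white transferred: Urn II has 2 white of 4, so P(white|white moved) = 1/2
If black transferred: Urn II has 1 white of 4, so P(white|black moved) = 1/4
By total probability: P(white) = 4/11*1/2 + 7/11*1/4 = 15/44

15/44


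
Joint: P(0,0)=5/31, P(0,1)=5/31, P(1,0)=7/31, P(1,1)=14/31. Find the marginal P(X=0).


P(X=0) = P(0,0)+P(0,1) = 5/31 + 5/31 = 10/31

10/31


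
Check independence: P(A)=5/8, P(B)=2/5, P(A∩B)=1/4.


P(A)*P(B) = 5/8*2/5 = 1/4
P(A∩B) = 1/4, which equals P(A)P(B), so independent

Yes, A and B are independent


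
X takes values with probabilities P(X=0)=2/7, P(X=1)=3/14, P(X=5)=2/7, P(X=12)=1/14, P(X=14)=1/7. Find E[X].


E[X] = sum(x * P(x))
= 0*2/7 + 1*3/14 + 5*2/7 + 12*1/14 + 14*1/7
= 9/2

9/2


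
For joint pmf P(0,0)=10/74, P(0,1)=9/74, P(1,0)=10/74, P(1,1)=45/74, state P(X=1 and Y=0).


Read from table: P(X=1, Y=0) = 10/74 = 5/37

5/37


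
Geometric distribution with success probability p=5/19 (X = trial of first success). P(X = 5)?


P(X=5) = (1-p)^4 * p = (14/19)^4 * 5/19
= 38416/130321 * 5/19 = 192080/2476099

192080/2476099


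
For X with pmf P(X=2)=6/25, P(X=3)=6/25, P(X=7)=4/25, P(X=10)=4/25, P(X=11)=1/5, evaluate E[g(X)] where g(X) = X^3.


E[X^3] = sum(g(x)*P(x))
= 8*6/25 + 27*6/25 + 343*4/25 + 1000*4/25 + 1331*1/5
= 12237/25

12237/25


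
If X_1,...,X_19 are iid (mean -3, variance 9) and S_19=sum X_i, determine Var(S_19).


By independence, Var(S_n) = n*Var(X_1) = 19*9 = 171

171


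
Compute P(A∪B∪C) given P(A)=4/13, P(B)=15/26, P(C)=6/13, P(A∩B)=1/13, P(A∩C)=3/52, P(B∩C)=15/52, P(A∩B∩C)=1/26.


P(A∪B∪C) = P(A)+P(B)+P(C) - P(AB)-P(AC)-P(BC) + P(ABC)
= 4/13+15/26+6/13 - 1/13-3/52-15/52 + 1/26
= 25/26

25/26


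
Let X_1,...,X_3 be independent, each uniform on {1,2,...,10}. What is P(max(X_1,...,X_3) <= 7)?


P(max <= 7) = P(all X_i <= 7) = (P(X_1 <= 7))^3
= (7/10)^3 = 343/1000

343/1000


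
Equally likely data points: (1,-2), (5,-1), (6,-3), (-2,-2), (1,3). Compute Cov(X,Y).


E[X]=11/5, E[Y]=-1, E[XY]=-18/5
Cov(X,Y) = E[XY] - E[X]E[Y] = -18/5 - 11/5*-1 = -7/5

-7/5


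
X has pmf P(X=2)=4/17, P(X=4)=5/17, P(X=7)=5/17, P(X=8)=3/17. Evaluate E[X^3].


E[X^3] = sum(x^3 * P(x))
= 8*4/17 + 64*5/17 + 343*5/17 + 512*3/17
= 3603/17

3603/17


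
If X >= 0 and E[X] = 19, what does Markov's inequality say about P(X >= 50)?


Markov: P(X >= a) <= E[X]/a
P(X >= 50) <= 19/50

19/50


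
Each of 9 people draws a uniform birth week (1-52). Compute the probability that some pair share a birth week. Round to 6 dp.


P(all different) = prod((52-i)/52 for i=0..8) = 0.480255
P(at least one match) = 1 - 0.480255 = 0.519745

0.519745


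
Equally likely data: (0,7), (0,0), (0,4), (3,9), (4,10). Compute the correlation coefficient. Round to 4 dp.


Cov(X,Y) = 5.0000, Var(X) = 3.0400, Var(Y) = 13.2000
rho = Cov/(sqrt(VarX)*sqrt(VarY)) = 0.7893

0.7893


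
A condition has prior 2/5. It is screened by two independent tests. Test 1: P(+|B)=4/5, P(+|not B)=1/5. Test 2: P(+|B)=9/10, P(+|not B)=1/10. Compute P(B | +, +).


After test 1: P(+) = 4/5*2/5 + 1/5*3/5 = 11/25
P(B|+) = (8/25)/(11/25) = 8/11
After test 2 (use post1 as new prior): P(+) = 9/10*8/11 + 1/10*3/11 = 15/22
P(B|+,+) = (36/55)/(15/22) = 24/25

24/25


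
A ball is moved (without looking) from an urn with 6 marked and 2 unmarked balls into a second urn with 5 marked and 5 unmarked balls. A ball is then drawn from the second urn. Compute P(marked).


P(transfer marked) = 6/8 = 3/4; P(transfer unmarked) = 1/4
If marked transferred: Urn II has 6 marked of 11, so P(marked|marked moved) = 6/11
If unmarked transferred: Urn II has 5 marked of 11, so P(marked|unmarked moved) = 5/11
By total probability: P(marked) = 3/4*6/11 + 1/4*5/11 = 23/44

23/44


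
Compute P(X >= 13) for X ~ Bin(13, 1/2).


P(X>=13) = P(X=13)
= 1/8192
= 1/8192

1/8192


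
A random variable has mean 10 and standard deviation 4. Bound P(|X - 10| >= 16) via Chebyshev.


k = 16/4 = 4
Chebyshev: P(|X-mu| >= k*sigma) <= 1/k^2 = 1/4^2 = 1/16

1/16


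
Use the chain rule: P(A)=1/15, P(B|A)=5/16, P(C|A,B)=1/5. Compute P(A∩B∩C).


P(A∩B∩C) = P(A) * P(B|A) * P(C|A∩B)
= 1/15 * 5/16 * 1/5
= 1/48 * 1/5 = 1/240

1/240


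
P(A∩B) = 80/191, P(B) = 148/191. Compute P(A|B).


P(A|B) = P(A∩B)/P(B) = (80/191)/(148/191) = 80/148 = 20/37

20/37


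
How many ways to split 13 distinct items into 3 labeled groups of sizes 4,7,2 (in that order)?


13! = 6227020800
Denominator: 4!=24 * 7!=5040 * 2!=2
Coefficient = 6227020800 / 241920 = 25740

25740


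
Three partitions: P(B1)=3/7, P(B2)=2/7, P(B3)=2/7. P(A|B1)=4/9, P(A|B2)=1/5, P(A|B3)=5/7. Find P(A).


P(A) = P(A|B1)P(B1) + P(A|B2)P(B2) + P(A|B3)P(B3)
= 4/9*3/7 + 1/5*2/7 + 5/7*2/7
= 4/21 + 2/35 + 10/49 = 332/735

332/735


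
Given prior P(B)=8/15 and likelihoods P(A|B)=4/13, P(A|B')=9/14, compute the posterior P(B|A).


P(A) = P(A|B)P(B) + P(A|B')P(B') = 4/13*8/15 + 9/14*7/15 = 181/390
P(B|A) = P(A|B)P(B)/P(A) = (32/195)/(181/390) = 64/181

64/181


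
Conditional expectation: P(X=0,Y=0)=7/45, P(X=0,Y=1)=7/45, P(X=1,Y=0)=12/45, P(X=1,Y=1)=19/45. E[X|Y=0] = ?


P(Y=0) = 19/45
E[X|Y=0] = (0*7 + 1*12)/19 = 12/19

12/19


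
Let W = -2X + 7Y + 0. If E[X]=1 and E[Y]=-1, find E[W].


E[-2X + 7Y + 0] = -2*E[X] + 7*E[Y] + 0
= (-2)*(1) + (7)*(-1) + (0)
= -2 - 7 + 0 = -9

-9


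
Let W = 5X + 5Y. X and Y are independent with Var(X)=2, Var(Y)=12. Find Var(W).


Independence => Cov(X,Y)=0
Var(5X + 5Y) = 5^2*Var(X) + 5^2*Var(Y)
= 25*2 + 25*12 = 350

350


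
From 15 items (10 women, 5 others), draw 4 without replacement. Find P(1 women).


P(X=1) = C(10,1)*C(5,3) / C(15,4)
= 10*10 / 1365
= 100/1365 = 20/273

20/273


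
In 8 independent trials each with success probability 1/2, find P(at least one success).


P(at least one) = 1 - P(none)
P(none) = (1 - 1/2)^8 = (1/2)^8 = 1/256
P(at least one) = 1 - 1/256 = 255/256

255/256


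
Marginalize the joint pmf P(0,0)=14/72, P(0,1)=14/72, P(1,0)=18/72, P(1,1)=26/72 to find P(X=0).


P(X=0) = P(0,0)+P(0,1) = 14/72 + 14/72 = 28/72 = 7/18

7/18


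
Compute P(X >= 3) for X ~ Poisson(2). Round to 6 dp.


P(X>=3) = 1 - P(X<=2) = 1 - (e^(-2)*2^0/0! + e^(-2)*2^1/1! + e^(-2)*2^2/2!)
≈ 1 - (0.1353352832 + 0.2706705665 + 0.2706705665)
= 1 - 0.6766764162 = 0.3233235838
≈ 0.323324

0.323324


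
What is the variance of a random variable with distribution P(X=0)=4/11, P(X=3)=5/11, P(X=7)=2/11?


E[X] = 29/11, E[X^2] = 13
Var(X) = E[X^2] - (E[X])^2 = 13 - (29/11)^2 = 732/121

732/121


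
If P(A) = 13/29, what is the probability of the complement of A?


P(A') = 1 - P(A) = 1 - 13/29 = 16/29

16/29


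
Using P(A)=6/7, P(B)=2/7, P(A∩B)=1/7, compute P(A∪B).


P(A∪B) = P(A) + P(B) - P(A∩B)
= 6/7 + 2/7 - 1/7 = 1

1


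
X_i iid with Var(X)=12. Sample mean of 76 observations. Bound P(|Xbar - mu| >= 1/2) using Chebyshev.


Var(Xbar) = Var(X)/n = 12/76
Chebyshev: P(|Xbar-mu| >= 1/2) <= Var(Xbar)/(1/2)^2 = (3/19)/(1/4) = 12/19

12/19
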